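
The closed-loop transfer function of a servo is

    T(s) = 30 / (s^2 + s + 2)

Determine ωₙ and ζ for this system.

Compare the denominator to the standard form s^2 + 2ζωₙs + ωₙ².
ωₙ² = 2, so ωₙ = √2 ≈ 1.414 rad/s.
2ζωₙ = 1, so ζ = 1/(2·√2) ≈ 0.3536.

ωₙ ≈ 1.414 rad/s, ζ ≈ 0.3536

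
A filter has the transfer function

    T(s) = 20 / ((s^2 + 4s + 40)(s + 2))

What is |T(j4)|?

|T(j4)| ≈ 0.1550

Substitute s = j4: numerator = 20, denominator = -16 + j128.
|T(j4)| = |20| / |-16 + j128| = 20 / 129.00 ≈ 0.1550.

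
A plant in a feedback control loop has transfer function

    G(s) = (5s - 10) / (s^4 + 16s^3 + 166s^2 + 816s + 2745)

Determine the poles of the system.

s = -3 + 6j, -3 - 6j, -5 + 6j, -5 - 6j

The poles are the roots of the denominator s^4 + 16s^3 + 166s^2 + 816s + 2745 = 0.
No real roots exist; factor into two real quadratics: (s^2 + 6s + 45)(s^2 + 10s + 61) = 0.
Each quadratic gives a conjugate pair via the quadratic formula.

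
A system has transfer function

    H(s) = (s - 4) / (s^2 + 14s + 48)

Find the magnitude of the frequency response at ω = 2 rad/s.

Substitute s = j2: numerator = -4 + j2, denominator = 44 + j28.
|H(j2)| = |-4 + j2| / |44 + j28| = 4.4721 / 52.154 ≈ 0.08575.

|H(j2)| ≈ 0.08575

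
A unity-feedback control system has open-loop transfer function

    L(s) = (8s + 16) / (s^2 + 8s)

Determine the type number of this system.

Factor s from the denominator: s^2 + 8s = s·(s + 8).
There is 1 pole at the origin, so the system is Type 1.

Type 1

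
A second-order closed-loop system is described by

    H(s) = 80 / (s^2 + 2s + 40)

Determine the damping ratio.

Compare the denominator to the standard form s^2 + 2ζωₙs + ωₙ².
ωₙ² = 40, so ωₙ = √40 ≈ 6.325 rad/s.
2ζωₙ = 2, so ζ = 2/(2·√40) ≈ 0.1581.
With ζ = 0.1581 the response is underdamped.

ζ ≈ 0.1581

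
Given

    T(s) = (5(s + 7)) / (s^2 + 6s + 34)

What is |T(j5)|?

Substitute s = j5: numerator = 35 + j25, denominator = 9 + j30.
|T(j5)| = |35 + j25| / |9 + j30| = 43.012 / 31.321 ≈ 1.373.

|T(j5)| ≈ 1.373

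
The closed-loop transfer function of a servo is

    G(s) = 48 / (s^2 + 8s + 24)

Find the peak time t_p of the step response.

Comparing s^2 + 8s + 24 to s^2 + 2ζωₙs + ωₙ²: ωₙ = √24 ≈ 4.899 rad/s and ζ = 8/(2·√24) ≈ 0.8165.
ζωₙ = 8/2 = 4, so ω_d = ωₙ√(1−ζ²) = √(ωₙ² − (ζωₙ)²) = √(24 − 4²) = √8 ≈ 2.828 rad/s.
t_p = π/ω_d = π/2.828 ≈ 1.111 s.

t_p ≈ 1.111 s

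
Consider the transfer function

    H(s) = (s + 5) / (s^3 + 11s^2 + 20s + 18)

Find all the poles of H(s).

s = -1 + j, -1 - j, -9

The poles are the roots of the denominator s^3 + 11s^2 + 20s + 18 = 0.
Trying s = -9: the polynomial evaluates to 0, so (s + 9) is a factor.
Dividing out leaves s^2 + 2s + 2 = 0.
The quadratic formula then gives s = -1 ± 1j.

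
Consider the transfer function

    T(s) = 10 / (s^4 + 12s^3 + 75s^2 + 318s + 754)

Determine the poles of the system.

The poles are the roots of the denominator s^4 + 12s^3 + 75s^2 + 318s + 754 = 0.
No real roots exist; factor into two real quadratics: (s^2 + 10s + 29)(s^2 + 2s + 26) = 0.
Each quadratic gives a conjugate pair via the quadratic formula.

s = -5 ± 2j, -1 ± 5j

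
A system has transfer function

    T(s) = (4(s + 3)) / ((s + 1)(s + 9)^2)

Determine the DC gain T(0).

T(0) = 4/27 ≈ 0.1481

At s = 0 each factor (s + a) contributes a and each (s^2 + bs + c) contributes c.
T(0) = 4·(3) / ((1) · (9) · (9)) = 12/81 = 4/27.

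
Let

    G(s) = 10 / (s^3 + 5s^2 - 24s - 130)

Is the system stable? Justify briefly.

unstable

The denominator s^3 + 5s^2 - 24s - 130 factors as (s - 5)(s^2 + 10s + 26), giving poles at s = 5, -5 ± j.
Since the pole(s) at s = 5 lie in the right half-plane, the system is unstable.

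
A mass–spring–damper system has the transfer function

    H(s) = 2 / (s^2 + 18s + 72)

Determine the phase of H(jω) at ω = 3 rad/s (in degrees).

At s = j3: numerator = 2, denominator = 63 + j54.
∠H = ∠num − ∠den = 0° − (40.601°) = -40.60°.

∠H(j3) ≈ -40.60°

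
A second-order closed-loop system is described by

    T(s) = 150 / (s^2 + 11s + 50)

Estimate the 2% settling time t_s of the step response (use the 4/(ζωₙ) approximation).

Comparing s^2 + 11s + 50 to s^2 + 2ζωₙs + ωₙ²: ωₙ = √50 ≈ 7.071 rad/s and ζ = 11/(2·√50) ≈ 0.7778.
ζωₙ = 11/2 = 5.5, so t_s ≈ 4/(ζωₙ) = 4/5.5 ≈ 0.7273 s.

t_s ≈ 0.7273 s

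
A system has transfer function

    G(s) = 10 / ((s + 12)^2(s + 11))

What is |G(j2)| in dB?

Substitute s = j2: numerator = 10, denominator = 1444 + j808.
|G(j2)| = |10| / |1444 + j808| = 10 / 1654.7 ≈ 0.006043.
In decibels: 20·log₁₀(0.006043) ≈ -44.4 dB.

|G(j2)|_dB ≈ -44.4 dB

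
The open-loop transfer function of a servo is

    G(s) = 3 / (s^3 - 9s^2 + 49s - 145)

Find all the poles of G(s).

The poles are the roots of the denominator s^3 - 9s^2 + 49s - 145 = 0.
Trying s = 5: the polynomial evaluates to 0, so (s - 5) is a factor.
Dividing out leaves s^2 - 4s + 29 = 0.
The quadratic formula then gives s = 2 ± 5j.

s = 2 ± 5j, 5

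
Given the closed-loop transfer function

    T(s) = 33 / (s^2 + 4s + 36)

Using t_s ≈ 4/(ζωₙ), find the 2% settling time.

t_s ≈ 2 s

Comparing s^2 + 4s + 36 to s^2 + 2ζωₙs + ωₙ²: ωₙ = 6 rad/s and ζ = 4/(2·6) ≈ 0.3333.
ζωₙ = 4/2 = 2, so t_s ≈ 4/(ζωₙ) = 4/2 = 2 s.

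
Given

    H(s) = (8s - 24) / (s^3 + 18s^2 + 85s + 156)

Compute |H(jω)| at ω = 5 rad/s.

Substitute s = j5: numerator = -24 + j40, denominator = -294 + j300.
|H(j5)| = |-24 + j40| / |-294 + j300| = 46.648 / 420.04 ≈ 0.1111.

|H(j5)| ≈ 0.1111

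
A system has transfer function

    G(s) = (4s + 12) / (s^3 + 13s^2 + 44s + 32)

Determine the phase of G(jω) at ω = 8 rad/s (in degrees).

∠G(j8) ≈ -121.9°

At s = j8: numerator = 12 + j32, denominator = -800 - j160.
∠G = ∠num − ∠den = 69.444° − (-168.69°) = 238.1°, which wraps to -121.9°.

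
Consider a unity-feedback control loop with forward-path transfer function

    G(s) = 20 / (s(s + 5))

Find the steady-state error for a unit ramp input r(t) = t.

G(s) has one pole at the origin.
This is a Type 1 system. Kv = lim_{s→0} s·G(s) = 20/5 = 4.
e_ss = 1/Kv = 1/(4) = 1/4 ≈ 0.2500.

e_ss = 0.2500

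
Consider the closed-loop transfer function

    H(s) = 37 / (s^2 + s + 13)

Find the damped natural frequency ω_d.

ω_d ≈ 3.571 rad/s

Comparing s^2 + s + 13 to s^2 + 2ζωₙs + ωₙ²: ωₙ = √13 ≈ 3.606 rad/s and ζ = 1/(2·√13) ≈ 0.1387.
ζωₙ = 1/2 = 0.5, so ω_d = ωₙ√(1−ζ²) = √(ωₙ² − (ζωₙ)²) = √(13 − 0.5²) = √12.75 ≈ 3.571 rad/s.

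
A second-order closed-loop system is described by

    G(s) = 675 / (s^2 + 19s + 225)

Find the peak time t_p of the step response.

t_p ≈ 0.2706 s

Comparing s^2 + 19s + 225 to s^2 + 2ζωₙs + ωₙ²: ωₙ = 15 rad/s and ζ = 19/(2·15) ≈ 0.6333.
ζωₙ = 19/2 = 9.5, so ω_d = ωₙ√(1−ζ²) = √(ωₙ² − (ζωₙ)²) = √(225 − 9.5²) = √134.75 ≈ 11.61 rad/s.
t_p = π/ω_d = π/11.61 ≈ 0.2706 s.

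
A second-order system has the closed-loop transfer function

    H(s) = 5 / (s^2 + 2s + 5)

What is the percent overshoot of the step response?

%OS ≈ 20.8%

Comparing s^2 + 2s + 5 to s^2 + 2ζωₙs + ωₙ²: ωₙ = √5 ≈ 2.236 rad/s and ζ = 2/(2·√5) ≈ 0.4472.
%OS = 100·exp(−πζ/√(1−ζ²)) = 100·exp(−π·0.4472/√(1−0.4472²)) ≈ 20.8%.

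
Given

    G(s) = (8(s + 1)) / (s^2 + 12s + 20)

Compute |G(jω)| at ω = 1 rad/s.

|G(j1)| ≈ 0.5035

Substitute s = j1: numerator = 8 + j8, denominator = 19 + j12.
|G(j1)| = |8 + j8| / |19 + j12| = 11.314 / 22.472 ≈ 0.5035.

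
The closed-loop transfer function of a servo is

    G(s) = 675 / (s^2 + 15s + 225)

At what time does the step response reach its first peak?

t_p ≈ 0.2418 s

Comparing s^2 + 15s + 225 to s^2 + 2ζωₙs + ωₙ²: ωₙ = 15 rad/s and ζ = 15/(2·15) = 0.5.
ζωₙ = 15/2 = 7.5, so ω_d = ωₙ√(1−ζ²) = √(ωₙ² − (ζωₙ)²) = √(225 − 7.5²) = √168.75 ≈ 12.99 rad/s.
t_p = π/ω_d = π/12.99 ≈ 0.2418 s.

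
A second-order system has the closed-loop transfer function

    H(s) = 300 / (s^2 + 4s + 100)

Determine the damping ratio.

Compare the denominator to the standard form s^2 + 2ζωₙs + ωₙ².
ωₙ² = 100, so ωₙ = 10 rad/s.
2ζωₙ = 4, so ζ = 4/(2·10) = 0.2.

ζ = 0.2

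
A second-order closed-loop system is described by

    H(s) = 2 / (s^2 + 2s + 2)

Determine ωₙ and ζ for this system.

ωₙ ≈ 1.414 rad/s, ζ ≈ 0.7071

Compare the denominator to the standard form s^2 + 2ζωₙs + ωₙ².
ωₙ² = 2, so ωₙ = √2 ≈ 1.414 rad/s.
2ζωₙ = 2, so ζ = 2/(2·√2) ≈ 0.7071.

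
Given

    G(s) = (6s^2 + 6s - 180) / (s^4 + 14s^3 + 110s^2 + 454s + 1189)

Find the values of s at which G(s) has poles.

The poles are the roots of the denominator s^4 + 14s^3 + 110s^2 + 454s + 1189 = 0.
No real roots exist; factor into two real quadratics: (s^2 + 10s + 41)(s^2 + 4s + 29) = 0.
Each quadratic gives a conjugate pair via the quadratic formula.

s = -5 ± 4j, -2 ± 5j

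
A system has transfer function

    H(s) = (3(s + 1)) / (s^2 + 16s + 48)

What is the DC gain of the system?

H(0) = 1/16 ≈ 0.06250

Set s = 0: H(0) = (3) / (48) = 1/16.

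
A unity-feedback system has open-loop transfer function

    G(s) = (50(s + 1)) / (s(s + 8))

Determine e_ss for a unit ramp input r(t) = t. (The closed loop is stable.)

e_ss = 0.1600

G(s) has one pole at the origin.
This is a Type 1 system. Kv = lim_{s→0} s·G(s) = 50/8 = 25/4.
e_ss = 1/Kv = 1/(25/4) = 4/25 ≈ 0.1600.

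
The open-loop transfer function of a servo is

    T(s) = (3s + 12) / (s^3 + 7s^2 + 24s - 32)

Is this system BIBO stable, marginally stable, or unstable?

The denominator s^3 + 7s^2 + 24s - 32 factors as (s - 1)(s^2 + 8s + 32), giving poles at s = 1, -4 + 4j, -4 - 4j.
Since the pole(s) at s = 1 lie in the right half-plane, the system is unstable.

unstable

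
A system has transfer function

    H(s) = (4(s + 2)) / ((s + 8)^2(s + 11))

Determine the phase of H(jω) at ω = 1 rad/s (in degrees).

At s = j1: numerator = 8 + j4, denominator = 677 + j239.
∠H = ∠num − ∠den = 26.565° − (19.444°) = 7.121°.

∠H(j1) ≈ 7.121°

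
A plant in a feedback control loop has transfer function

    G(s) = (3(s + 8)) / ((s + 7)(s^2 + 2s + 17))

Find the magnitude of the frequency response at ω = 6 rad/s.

|G(j6)| ≈ 0.1448

Substitute s = j6: numerator = 24 + j18, denominator = -205 - j30.
|G(j6)| = |24 + j18| / |-205 - j30| = 30 / 207.18 ≈ 0.1448.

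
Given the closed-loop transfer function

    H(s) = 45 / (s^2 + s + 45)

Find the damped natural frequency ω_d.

ω_d ≈ 6.690 rad/s

Comparing s^2 + s + 45 to s^2 + 2ζωₙs + ωₙ²: ωₙ = √45 ≈ 6.708 rad/s and ζ = 1/(2·√45) ≈ 0.07454.
ζωₙ = 1/2 = 0.5, so ω_d = ωₙ√(1−ζ²) = √(ωₙ² − (ζωₙ)²) = √(45 − 0.5²) = √44.75 ≈ 6.690 rad/s.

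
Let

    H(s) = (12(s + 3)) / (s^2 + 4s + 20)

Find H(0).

At s = 0 each factor (s + a) contributes a and each (s^2 + bs + c) contributes c.
H(0) = 12·(3) / ((20)) = 36/20 = 9/5.

H(0) = 9/5 ≈ 1.800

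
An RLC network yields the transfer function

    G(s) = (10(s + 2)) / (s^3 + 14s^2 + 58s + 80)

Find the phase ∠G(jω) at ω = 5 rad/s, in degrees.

∠G(j5) ≈ -80.37°

At s = j5: numerator = 20 + j50, denominator = -270 + j165.
∠G = ∠num − ∠den = 68.199° − (148.57°) = -80.37°.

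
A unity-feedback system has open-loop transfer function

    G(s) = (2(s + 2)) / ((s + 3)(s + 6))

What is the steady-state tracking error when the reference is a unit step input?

G(s) has no poles at the origin.
This is a Type 0 system. Kp = lim_{s→0} G(s) = 4/18 = 2/9.
e_ss = 1/(1 + Kp) = 1/(1 + 2/9) = 9/11 ≈ 0.8182.

e_ss = 0.8182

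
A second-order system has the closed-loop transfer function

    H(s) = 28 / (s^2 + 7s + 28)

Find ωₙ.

Compare the denominator to the standard form s^2 + 2ζωₙs + ωₙ².
ωₙ² = 28, so ωₙ = √28 ≈ 5.292 rad/s.

ωₙ ≈ 5.292 rad/s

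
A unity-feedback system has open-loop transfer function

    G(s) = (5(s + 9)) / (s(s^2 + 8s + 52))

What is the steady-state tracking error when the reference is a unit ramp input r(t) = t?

G(s) has one pole at the origin.
This is a Type 1 system. Kv = lim_{s→0} s·G(s) = 45/52.
e_ss = 1/Kv = 1/(45/52) = 52/45 ≈ 1.156.

e_ss = 1.156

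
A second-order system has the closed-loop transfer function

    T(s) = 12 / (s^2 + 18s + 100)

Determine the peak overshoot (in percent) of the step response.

Comparing s^2 + 18s + 100 to s^2 + 2ζωₙs + ωₙ²: ωₙ = 10 rad/s and ζ = 18/(2·10) = 0.9.
%OS = 100·exp(−πζ/√(1−ζ²)) = 100·exp(−π·0.9/√(1−0.9²)) ≈ 0.152%.

%OS ≈ 0.152%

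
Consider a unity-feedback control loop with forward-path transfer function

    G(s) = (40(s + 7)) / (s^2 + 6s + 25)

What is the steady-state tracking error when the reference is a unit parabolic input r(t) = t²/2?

e_ss = ∞

G(s) has no poles at the origin.
This is a Type 0 system; Ka = lim_{s→0} s^2·G(s) = 0, so the steady-state error for a parabola input is infinite.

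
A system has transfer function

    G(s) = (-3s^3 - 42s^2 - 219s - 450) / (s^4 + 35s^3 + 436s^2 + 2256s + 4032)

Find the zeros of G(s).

s = -6, -4 + 3j, -4 - 3j

Set the numerator to zero: -3s^3 - 42s^2 - 219s - 450 = 0, i.e. -3·(s^3 + 14s^2 + 73s + 150) = 0.
Factoring: (s + 6)(s^2 + 8s + 25) = 0.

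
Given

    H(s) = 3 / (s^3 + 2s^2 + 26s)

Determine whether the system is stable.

The denominator s^3 + 2s^2 + 26s factors as s(s^2 + 2s + 26), giving poles at s = 0, -1 + 5j, -1 - 5j.
Since the simple pole(s) at s = 0 lie on the jω-axis with none in the right half-plane, the system is marginally stable.

marginally stable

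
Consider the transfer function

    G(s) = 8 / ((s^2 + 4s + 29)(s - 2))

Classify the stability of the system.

The poles can be read from the denominator factors: s = -2 ± 5j, 2.
Since the pole(s) at s = 2 lie in the right half-plane, the system is unstable.

unstable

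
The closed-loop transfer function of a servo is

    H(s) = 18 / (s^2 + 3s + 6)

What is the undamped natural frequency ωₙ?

ωₙ ≈ 2.449 rad/s

Compare the denominator to the standard form s^2 + 2ζωₙs + ωₙ².
ωₙ² = 6, so ωₙ = √6 ≈ 2.449 rad/s.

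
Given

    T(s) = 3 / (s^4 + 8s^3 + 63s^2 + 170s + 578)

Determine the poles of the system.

The poles are the roots of the denominator s^4 + 8s^3 + 63s^2 + 170s + 578 = 0.
No real roots exist; factor into two real quadratics: (s^2 + 2s + 17)(s^2 + 6s + 34) = 0.
Each quadratic gives a conjugate pair via the quadratic formula.

s = -1 ± 4j, -3 ± 5j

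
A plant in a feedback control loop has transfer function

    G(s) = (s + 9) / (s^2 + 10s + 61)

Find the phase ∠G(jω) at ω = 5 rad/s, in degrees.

At s = j5: numerator = 9 + j5, denominator = 36 + j50.
∠G = ∠num − ∠den = 29.055° − (54.246°) = -25.19°.

∠G(j5) ≈ -25.19°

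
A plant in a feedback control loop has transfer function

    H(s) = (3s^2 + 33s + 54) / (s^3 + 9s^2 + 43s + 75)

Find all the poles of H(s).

s = -3 + 4j, -3 - 4j, -3

The poles are the roots of the denominator s^3 + 9s^2 + 43s + 75 = 0.
Trying s = -3: the polynomial evaluates to 0, so (s + 3) is a factor.
Dividing out leaves s^2 + 6s + 25 = 0.
The quadratic formula then gives s = -3 ± 4j.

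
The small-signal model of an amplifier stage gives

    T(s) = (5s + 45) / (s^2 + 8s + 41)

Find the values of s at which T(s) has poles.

The poles are the roots of the denominator s^2 + 8s + 41 = 0.
Using the quadratic formula: s = (-8 ± √(-100))/2 = -4 ± 5j.

s = -4 + 5j, -4 - 5j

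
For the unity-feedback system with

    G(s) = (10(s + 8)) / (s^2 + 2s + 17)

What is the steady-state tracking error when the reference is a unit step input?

e_ss = 0.1753

G(s) has no poles at the origin.
This is a Type 0 system. Kp = lim_{s→0} G(s) = 80/17.
e_ss = 1/(1 + Kp) = 1/(1 + 80/17) = 17/97 ≈ 0.1753.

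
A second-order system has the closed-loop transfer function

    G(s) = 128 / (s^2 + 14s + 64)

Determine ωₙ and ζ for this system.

Compare the denominator to the standard form s^2 + 2ζωₙs + ωₙ².
ωₙ² = 64, so ωₙ = 8 rad/s.
2ζωₙ = 14, so ζ = 14/(2·8) = 0.875.

ωₙ = 8 rad/s, ζ = 0.875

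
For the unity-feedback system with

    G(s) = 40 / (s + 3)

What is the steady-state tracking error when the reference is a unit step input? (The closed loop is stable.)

e_ss = 0.06977

G(s) has no poles at the origin.
This is a Type 0 system. Kp = lim_{s→0} G(s) = 40/3.
e_ss = 1/(1 + Kp) = 1/(1 + 40/3) = 3/43 ≈ 0.06977.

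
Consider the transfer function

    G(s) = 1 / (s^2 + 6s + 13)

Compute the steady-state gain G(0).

G(0) = 1/13 ≈ 0.07692

At s = 0 each factor (s + a) contributes a and each (s^2 + bs + c) contributes c.
G(0) = 1·1 / ((13)) = 1/13 = 1/13.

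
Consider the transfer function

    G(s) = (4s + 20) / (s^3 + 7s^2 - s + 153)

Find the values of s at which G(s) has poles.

The poles are the roots of the denominator s^3 + 7s^2 - s + 153 = 0.
Trying s = -9: the polynomial evaluates to 0, so (s + 9) is a factor.
Dividing out leaves s^2 - 2s + 17 = 0.
The quadratic formula then gives s = 1 ± 4j.

s = 1 + 4j, 1 - 4j, -9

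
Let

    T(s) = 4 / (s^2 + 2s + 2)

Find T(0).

Set s = 0: T(0) = (4) / (2) = 2.

T(0) = 2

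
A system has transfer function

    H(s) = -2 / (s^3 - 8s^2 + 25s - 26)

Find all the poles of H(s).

s = 3 ± 2j, 2

The poles are the roots of the denominator s^3 - 8s^2 + 25s - 26 = 0.
Trying s = 2: the polynomial evaluates to 0, so (s - 2) is a factor.
Dividing out leaves s^2 - 6s + 13 = 0.
The quadratic formula then gives s = 3 ± 2j.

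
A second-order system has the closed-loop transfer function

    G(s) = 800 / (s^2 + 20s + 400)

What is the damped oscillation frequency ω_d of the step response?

ω_d ≈ 17.32 rad/s

Comparing s^2 + 20s + 400 to s^2 + 2ζωₙs + ωₙ²: ωₙ = 20 rad/s and ζ = 20/(2·20) = 0.5.
ζωₙ = 20/2 = 10, so ω_d = ωₙ√(1−ζ²) = √(ωₙ² − (ζωₙ)²) = √(400 − 10²) = √300 ≈ 17.32 rad/s.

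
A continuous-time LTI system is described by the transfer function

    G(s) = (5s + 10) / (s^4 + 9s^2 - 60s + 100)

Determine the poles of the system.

The poles are the roots of the denominator s^4 + 9s^2 - 60s + 100 = 0.
No real roots exist; factor into two real quadratics: (s^2 - 4s + 5)(s^2 + 4s + 20) = 0.
Each quadratic gives a conjugate pair via the quadratic formula.

s = 2 + j, 2 - j, -2 + 4j, -2 - 4j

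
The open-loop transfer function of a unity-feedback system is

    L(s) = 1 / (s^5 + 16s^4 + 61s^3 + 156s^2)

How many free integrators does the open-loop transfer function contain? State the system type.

Type 2

Factor s from the denominator: s^5 + 16s^4 + 61s^3 + 156s^2 = s^2·(s^3 + 16s^2 + 61s + 156).
There are 2 poles at the origin, so the system is Type 2.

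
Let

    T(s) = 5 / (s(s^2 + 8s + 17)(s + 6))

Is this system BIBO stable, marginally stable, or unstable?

The poles can be read from the denominator factors: s = 0, -4 + j, -4 - j, -6.
Since the simple pole(s) at s = 0 lie on the jω-axis with none in the right half-plane, the system is marginally stable.

marginally stable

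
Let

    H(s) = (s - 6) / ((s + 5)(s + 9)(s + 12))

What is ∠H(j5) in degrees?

∠H(j5) ≈ 43.52°

At s = j5: numerator = -6 + j5, denominator = -110 + j940.
∠H = ∠num − ∠den = 140.19° − (96.674°) = 43.52°.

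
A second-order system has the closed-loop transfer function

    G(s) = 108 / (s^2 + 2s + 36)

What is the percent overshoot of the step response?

Comparing s^2 + 2s + 36 to s^2 + 2ζωₙs + ωₙ²: ωₙ = 6 rad/s and ζ = 2/(2·6) ≈ 0.1667.
%OS = 100·exp(−πζ/√(1−ζ²)) = 100·exp(−π·0.1667/√(1−0.1667²)) ≈ 58.8%.

%OS ≈ 58.8%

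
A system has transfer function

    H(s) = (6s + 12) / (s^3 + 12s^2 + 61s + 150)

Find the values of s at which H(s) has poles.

The poles are the roots of the denominator s^3 + 12s^2 + 61s + 150 = 0.
Trying s = -6: the polynomial evaluates to 0, so (s + 6) is a factor.
Dividing out leaves s^2 + 6s + 25 = 0.
The quadratic formula then gives s = -3 ± 4j.

s = -3 ± 4j, -6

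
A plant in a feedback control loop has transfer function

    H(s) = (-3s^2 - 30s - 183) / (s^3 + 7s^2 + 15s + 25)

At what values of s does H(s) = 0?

s = -5 + 6j, -5 - 6j

Set the numerator to zero: -3s^2 - 30s - 183 = 0, i.e. -3·(s^2 + 10s + 61) = 0.
Factoring: (s^2 + 10s + 61) = 0.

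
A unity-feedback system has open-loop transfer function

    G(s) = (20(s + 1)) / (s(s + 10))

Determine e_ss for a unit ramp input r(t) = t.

G(s) has one pole at the origin.
This is a Type 1 system. Kv = lim_{s→0} s·G(s) = 20/10 = 2.
e_ss = 1/Kv = 1/(2) = 1/2 ≈ 0.5000.

e_ss = 0.5000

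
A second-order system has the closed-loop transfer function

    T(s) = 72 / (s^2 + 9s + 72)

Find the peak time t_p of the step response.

t_p ≈ 0.4367 s

Comparing s^2 + 9s + 72 to s^2 + 2ζωₙs + ωₙ²: ωₙ = √72 ≈ 8.485 rad/s and ζ = 9/(2·√72) ≈ 0.5303.
ζωₙ = 9/2 = 4.5, so ω_d = ωₙ√(1−ζ²) = √(ωₙ² − (ζωₙ)²) = √(72 − 4.5²) = √51.75 ≈ 7.194 rad/s.
t_p = π/ω_d = π/7.194 ≈ 0.4367 s.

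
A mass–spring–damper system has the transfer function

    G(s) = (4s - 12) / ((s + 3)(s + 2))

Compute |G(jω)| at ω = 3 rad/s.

|G(j3)| ≈ 1.109

Substitute s = j3: numerator = -12 + j12, denominator = -3 + j15.
|G(j3)| = |-12 + j12| / |-3 + j15| = 16.971 / 15.297 ≈ 1.109.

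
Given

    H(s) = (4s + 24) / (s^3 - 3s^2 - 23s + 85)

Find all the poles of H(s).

s = 4 ± j, -5

The poles are the roots of the denominator s^3 - 3s^2 - 23s + 85 = 0.
Trying s = -5: the polynomial evaluates to 0, so (s + 5) is a factor.
Dividing out leaves s^2 - 8s + 17 = 0.
The quadratic formula then gives s = 4 ± 1j.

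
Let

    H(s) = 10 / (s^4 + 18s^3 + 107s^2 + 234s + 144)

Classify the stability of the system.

stable

The denominator s^4 + 18s^3 + 107s^2 + 234s + 144 factors as (s + 3)(s + 8)(s + 1)(s + 6), giving poles at s = -3, -8, -1, -6.
Since all poles lie strictly in the left half-plane, the system is stable.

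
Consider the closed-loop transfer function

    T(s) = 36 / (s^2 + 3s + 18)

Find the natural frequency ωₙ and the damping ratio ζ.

Compare the denominator to the standard form s^2 + 2ζωₙs + ωₙ².
ωₙ² = 18, so ωₙ = √18 ≈ 4.243 rad/s.
2ζωₙ = 3, so ζ = 3/(2·√18) ≈ 0.3536.

ωₙ ≈ 4.243 rad/s, ζ ≈ 0.3536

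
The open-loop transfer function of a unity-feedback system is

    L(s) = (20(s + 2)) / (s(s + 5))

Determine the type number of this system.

The denominator has 1 factor of s at the origin (free integrator), so this is a Type 1 system.

Type 1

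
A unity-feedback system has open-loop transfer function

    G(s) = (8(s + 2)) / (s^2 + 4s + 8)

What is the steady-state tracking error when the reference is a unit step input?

e_ss = 0.3333

G(s) has no poles at the origin.
This is a Type 0 system. Kp = lim_{s→0} G(s) = 16/8 = 2.
e_ss = 1/(1 + Kp) = 1/(1 + 2) = 1/3 ≈ 0.3333.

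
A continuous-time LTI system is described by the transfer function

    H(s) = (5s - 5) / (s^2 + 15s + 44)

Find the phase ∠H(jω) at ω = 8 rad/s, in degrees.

∠H(j8) ≈ -2.337°

At s = j8: numerator = -5 + j40, denominator = -20 + j120.
∠H = ∠num − ∠den = 97.125° − (99.462°) = -2.337°.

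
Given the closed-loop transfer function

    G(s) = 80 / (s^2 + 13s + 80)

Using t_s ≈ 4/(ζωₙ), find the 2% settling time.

t_s ≈ 0.6154 s

Comparing s^2 + 13s + 80 to s^2 + 2ζωₙs + ωₙ²: ωₙ = √80 ≈ 8.944 rad/s and ζ = 13/(2·√80) ≈ 0.7267.
ζωₙ = 13/2 = 6.5, so t_s ≈ 4/(ζωₙ) = 4/6.5 ≈ 0.6154 s.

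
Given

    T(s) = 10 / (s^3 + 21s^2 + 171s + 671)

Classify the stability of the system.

The denominator s^3 + 21s^2 + 171s + 671 factors as (s + 11)(s^2 + 10s + 61), giving poles at s = -11, -5 + 6j, -5 - 6j.
Since all poles lie strictly in the left half-plane, the system is stable.

stable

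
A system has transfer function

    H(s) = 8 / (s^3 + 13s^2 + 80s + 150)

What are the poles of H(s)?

The poles are the roots of the denominator s^3 + 13s^2 + 80s + 150 = 0.
Trying s = -3: the polynomial evaluates to 0, so (s + 3) is a factor.
Dividing out leaves s^2 + 10s + 50 = 0.
The quadratic formula then gives s = -5 ± 5j.

s = -5 + 5j, -5 - 5j, -3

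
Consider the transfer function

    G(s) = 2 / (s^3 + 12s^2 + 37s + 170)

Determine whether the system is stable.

The denominator s^3 + 12s^2 + 37s + 170 factors as (s^2 + 2s + 17)(s + 10), giving poles at s = -1 + 4j, -1 - 4j, -10.
Since all poles lie strictly in the left half-plane, the system is stable.

stable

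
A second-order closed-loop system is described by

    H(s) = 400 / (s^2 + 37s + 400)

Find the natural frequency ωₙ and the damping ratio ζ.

ωₙ = 20 rad/s, ζ = 0.925

Compare the denominator to the standard form s^2 + 2ζωₙs + ωₙ².
ωₙ² = 400, so ωₙ = 20 rad/s.
2ζωₙ = 37, so ζ = 37/(2·20) = 0.925.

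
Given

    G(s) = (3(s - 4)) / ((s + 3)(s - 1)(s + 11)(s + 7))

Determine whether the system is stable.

The poles can be read from the denominator factors: s = -3, 1, -11, -7.
Since the pole(s) at s = 1 lie in the right half-plane, the system is unstable.

unstable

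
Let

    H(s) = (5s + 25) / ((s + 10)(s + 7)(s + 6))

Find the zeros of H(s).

Set the numerator to zero: 5s + 25 = 0, i.e. 5·(s + 5) = 0.
So s = -5.

s = -5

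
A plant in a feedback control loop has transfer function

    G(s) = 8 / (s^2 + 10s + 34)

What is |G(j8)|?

|G(j8)| ≈ 0.09363

Substitute s = j8: numerator = 8, denominator = -30 + j80.
|G(j8)| = |8| / |-30 + j80| = 8 / 85.440 ≈ 0.09363.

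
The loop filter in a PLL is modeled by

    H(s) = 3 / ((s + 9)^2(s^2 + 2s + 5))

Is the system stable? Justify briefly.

stable

The poles can be read from the denominator factors: s = -9, -9, -1 ± 2j.
Since all poles lie strictly in the left half-plane, the system is stable.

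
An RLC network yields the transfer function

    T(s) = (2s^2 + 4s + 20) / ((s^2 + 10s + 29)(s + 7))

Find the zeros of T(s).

s = -1 ± 3j

Set the numerator to zero: 2s^2 + 4s + 20 = 0, i.e. 2·(s^2 + 2s + 10) = 0.
Factoring: (s^2 + 2s + 10) = 0.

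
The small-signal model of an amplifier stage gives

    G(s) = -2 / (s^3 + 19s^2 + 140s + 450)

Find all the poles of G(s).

The poles are the roots of the denominator s^3 + 19s^2 + 140s + 450 = 0.
Trying s = -9: the polynomial evaluates to 0, so (s + 9) is a factor.
Dividing out leaves s^2 + 10s + 50 = 0.
The quadratic formula then gives s = -5 ± 5j.

s = -9, -5 + 5j, -5 - 5j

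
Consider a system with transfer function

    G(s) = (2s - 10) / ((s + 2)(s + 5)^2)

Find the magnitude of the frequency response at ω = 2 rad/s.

Substitute s = j2: numerator = -10 + j4, denominator = 2 + j82.
|G(j2)| = |-10 + j4| / |2 + j82| = 10.770 / 82.024 ≈ 0.1313.

|G(j2)| ≈ 0.1313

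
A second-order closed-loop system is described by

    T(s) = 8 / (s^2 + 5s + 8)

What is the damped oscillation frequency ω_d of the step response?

Comparing s^2 + 5s + 8 to s^2 + 2ζωₙs + ωₙ²: ωₙ = √8 ≈ 2.828 rad/s and ζ = 5/(2·√8) ≈ 0.8839.
ζωₙ = 5/2 = 2.5, so ω_d = ωₙ√(1−ζ²) = √(ωₙ² − (ζωₙ)²) = √(8 − 2.5²) = √1.75 ≈ 1.323 rad/s.

ω_d ≈ 1.323 rad/s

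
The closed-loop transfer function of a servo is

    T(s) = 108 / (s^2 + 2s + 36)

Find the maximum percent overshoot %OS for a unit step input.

Comparing s^2 + 2s + 36 to s^2 + 2ζωₙs + ωₙ²: ωₙ = 6 rad/s and ζ = 2/(2·6) ≈ 0.1667.
%OS = 100·exp(−πζ/√(1−ζ²)) = 100·exp(−π·0.1667/√(1−0.1667²)) ≈ 58.8%.

%OS ≈ 58.8%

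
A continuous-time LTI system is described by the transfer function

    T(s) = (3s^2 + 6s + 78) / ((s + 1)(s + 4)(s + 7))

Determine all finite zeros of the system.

s = -1 + 5j, -1 - 5j

Set the numerator to zero: 3s^2 + 6s + 78 = 0, i.e. 3·(s^2 + 2s + 26) = 0.
Factoring: (s^2 + 2s + 26) = 0.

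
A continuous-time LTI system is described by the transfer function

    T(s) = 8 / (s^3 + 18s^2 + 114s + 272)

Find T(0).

Set s = 0: T(0) = (8) / (272) = 1/34.

T(0) = 1/34 ≈ 0.02941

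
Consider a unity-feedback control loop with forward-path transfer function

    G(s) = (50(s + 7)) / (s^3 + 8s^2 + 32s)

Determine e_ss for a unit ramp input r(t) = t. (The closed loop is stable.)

e_ss = 0.09143

G(s) has one pole at the origin.
This is a Type 1 system. Kv = lim_{s→0} s·G(s) = 350/32 = 175/16.
e_ss = 1/Kv = 1/(175/16) = 16/175 ≈ 0.09143.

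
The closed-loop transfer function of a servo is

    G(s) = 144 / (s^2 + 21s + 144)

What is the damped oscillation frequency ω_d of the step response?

ω_d ≈ 5.809 rad/s

Comparing s^2 + 21s + 144 to s^2 + 2ζωₙs + ωₙ²: ωₙ = 12 rad/s and ζ = 21/(2·12) = 0.875.
ζωₙ = 21/2 = 10.5, so ω_d = ωₙ√(1−ζ²) = √(ωₙ² − (ζωₙ)²) = √(144 − 10.5²) = √33.75 ≈ 5.809 rad/s.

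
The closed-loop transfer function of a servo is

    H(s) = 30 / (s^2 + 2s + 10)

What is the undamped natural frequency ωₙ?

ωₙ ≈ 3.162 rad/s

Compare the denominator to the standard form s^2 + 2ζωₙs + ωₙ².
ωₙ² = 10, so ωₙ = √10 ≈ 3.162 rad/s.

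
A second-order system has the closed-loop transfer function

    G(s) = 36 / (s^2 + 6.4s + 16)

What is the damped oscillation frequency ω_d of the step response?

ω_d = 2.400 rad/s

Comparing s^2 + 6.4s + 16 to s^2 + 2ζωₙs + ωₙ²: ωₙ = 4 rad/s and ζ = 6.4/(2·4) = 0.8.
ζωₙ = 6.4/2 = 3.2, so ω_d = ωₙ√(1−ζ²) = √(ωₙ² − (ζωₙ)²) = √(16 − 3.2²) = √5.76 = 2.400 rad/s.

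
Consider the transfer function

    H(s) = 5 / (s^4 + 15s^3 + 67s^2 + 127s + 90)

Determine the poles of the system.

The poles are the roots of the denominator s^4 + 15s^3 + 67s^2 + 127s + 90 = 0.
Trying s = -9: the polynomial evaluates to 0, so (s + 9) is a factor.
Dividing out leaves s^3 + 6s^2 + 13s + 10 = 0.
This factors further as (s^2 + 4s + 5)(s + 2) = 0.

s = -9, -2 ± j, -2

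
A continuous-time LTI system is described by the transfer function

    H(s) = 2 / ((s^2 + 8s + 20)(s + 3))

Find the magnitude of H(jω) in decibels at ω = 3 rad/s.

|H(j3)|_dB ≈ -35.0 dB

Substitute s = j3: numerator = 2, denominator = -39 + j105.
|H(j3)| = |2| / |-39 + j105| = 2 / 112.01 ≈ 0.01786.
In decibels: 20·log₁₀(0.01786) ≈ -35.0 dB.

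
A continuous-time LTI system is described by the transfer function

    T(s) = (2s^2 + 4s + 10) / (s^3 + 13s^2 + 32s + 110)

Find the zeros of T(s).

Set the numerator to zero: 2s^2 + 4s + 10 = 0, i.e. 2·(s^2 + 2s + 5) = 0.
Factoring: (s^2 + 2s + 5) = 0.

s = -1 ± 2j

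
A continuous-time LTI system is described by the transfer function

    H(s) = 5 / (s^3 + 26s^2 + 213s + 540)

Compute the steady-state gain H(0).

Set s = 0: H(0) = (5) / (540) = 1/108.

H(0) = 1/108 ≈ 0.009259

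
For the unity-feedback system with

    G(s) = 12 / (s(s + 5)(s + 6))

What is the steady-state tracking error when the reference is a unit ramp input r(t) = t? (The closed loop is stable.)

G(s) has one pole at the origin.
This is a Type 1 system. Kv = lim_{s→0} s·G(s) = 12/30 = 2/5.
e_ss = 1/Kv = 1/(2/5) = 5/2 ≈ 2.500.

e_ss = 2.500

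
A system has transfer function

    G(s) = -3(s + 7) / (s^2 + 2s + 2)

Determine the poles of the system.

The poles are the roots of the denominator s^2 + 2s + 2 = 0.
Using the quadratic formula: s = (-2 ± √(-4))/2 = -1 ± 1j.

s = -1 + j, -1 - j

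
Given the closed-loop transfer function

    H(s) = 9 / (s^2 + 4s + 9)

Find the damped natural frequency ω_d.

ω_d ≈ 2.236 rad/s

Comparing s^2 + 4s + 9 to s^2 + 2ζωₙs + ωₙ²: ωₙ = 3 rad/s and ζ = 4/(2·3) ≈ 0.6667.
ζωₙ = 4/2 = 2, so ω_d = ωₙ√(1−ζ²) = √(ωₙ² − (ζωₙ)²) = √(9 − 2²) = √5 ≈ 2.236 rad/s.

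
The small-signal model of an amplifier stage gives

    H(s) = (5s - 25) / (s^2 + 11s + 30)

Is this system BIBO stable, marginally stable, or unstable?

stable

The denominator s^2 + 11s + 30 factors as (s + 5)(s + 6), giving poles at s = -5, -6.
Since all poles lie strictly in the left half-plane, the system is stable.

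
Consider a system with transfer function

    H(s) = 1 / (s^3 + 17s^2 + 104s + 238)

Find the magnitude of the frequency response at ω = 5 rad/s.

|H(j5)| ≈ 0.002288

Substitute s = j5: numerator = 1, denominator = -187 + j395.
|H(j5)| = |1| / |-187 + j395| = 1 / 437.03 ≈ 0.002288.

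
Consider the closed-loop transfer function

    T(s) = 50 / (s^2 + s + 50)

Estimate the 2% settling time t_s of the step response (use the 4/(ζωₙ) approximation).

t_s ≈ 8 s

Comparing s^2 + s + 50 to s^2 + 2ζωₙs + ωₙ²: ωₙ = √50 ≈ 7.071 rad/s and ζ = 1/(2·√50) ≈ 0.07071.
ζωₙ = 1/2 = 0.5, so t_s ≈ 4/(ζωₙ) = 4/0.5 = 8 s.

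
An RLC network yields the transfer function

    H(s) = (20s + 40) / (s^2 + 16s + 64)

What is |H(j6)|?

Substitute s = j6: numerator = 40 + j120, denominator = 28 + j96.
|H(j6)| = |40 + j120| / |28 + j96| = 126.49 / 100 ≈ 1.265.

|H(j6)| ≈ 1.265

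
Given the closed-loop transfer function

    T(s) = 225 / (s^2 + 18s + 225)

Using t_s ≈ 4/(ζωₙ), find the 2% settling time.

Comparing s^2 + 18s + 225 to s^2 + 2ζωₙs + ωₙ²: ωₙ = 15 rad/s and ζ = 18/(2·15) = 0.6.
ζωₙ = 18/2 = 9, so t_s ≈ 4/(ζωₙ) = 4/9 ≈ 0.4444 s.

t_s ≈ 0.4444 s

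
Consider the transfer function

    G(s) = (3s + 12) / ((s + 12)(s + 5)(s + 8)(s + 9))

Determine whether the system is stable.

The poles can be read from the denominator factors: s = -12, -5, -8, -9.
Since all poles lie strictly in the left half-plane, the system is stable.

stable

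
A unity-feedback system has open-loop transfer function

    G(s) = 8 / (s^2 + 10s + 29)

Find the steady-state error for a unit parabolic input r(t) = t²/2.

G(s) has no poles at the origin.
This is a Type 0 system; Ka = lim_{s→0} s^2·G(s) = 0, so the steady-state error for a parabola input is infinite.

e_ss = ∞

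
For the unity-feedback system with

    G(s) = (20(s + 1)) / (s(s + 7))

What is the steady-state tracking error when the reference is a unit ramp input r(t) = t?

G(s) has one pole at the origin.
This is a Type 1 system. Kv = lim_{s→0} s·G(s) = 20/7.
e_ss = 1/Kv = 1/(20/7) = 7/20 ≈ 0.3500.

e_ss = 0.3500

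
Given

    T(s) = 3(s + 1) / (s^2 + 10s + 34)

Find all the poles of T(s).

The poles are the roots of the denominator s^2 + 10s + 34 = 0.
Using the quadratic formula: s = (-10 ± √(-36))/2 = -5 ± 3j.

s = -5 + 3j, -5 - 3j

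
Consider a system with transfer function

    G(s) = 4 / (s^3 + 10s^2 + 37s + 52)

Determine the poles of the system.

s = -3 + 2j, -3 - 2j, -4

The poles are the roots of the denominator s^3 + 10s^2 + 37s + 52 = 0.
Trying s = -4: the polynomial evaluates to 0, so (s + 4) is a factor.
Dividing out leaves s^2 + 6s + 13 = 0.
The quadratic formula then gives s = -3 ± 2j.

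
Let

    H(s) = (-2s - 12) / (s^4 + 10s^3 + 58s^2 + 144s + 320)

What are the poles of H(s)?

The poles are the roots of the denominator s^4 + 10s^3 + 58s^2 + 144s + 320 = 0.
No real roots exist; factor into two real quadratics: (s^2 + 2s + 10)(s^2 + 8s + 32) = 0.
Each quadratic gives a conjugate pair via the quadratic formula.

s = -1 + 3j, -1 - 3j, -4 + 4j, -4 - 4j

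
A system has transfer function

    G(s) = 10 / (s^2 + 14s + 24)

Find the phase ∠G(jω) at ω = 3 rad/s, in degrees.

At s = j3: numerator = 10, denominator = 15 + j42.
∠G = ∠num − ∠den = 0° − (70.346°) = -70.35°.

∠G(j3) ≈ -70.35°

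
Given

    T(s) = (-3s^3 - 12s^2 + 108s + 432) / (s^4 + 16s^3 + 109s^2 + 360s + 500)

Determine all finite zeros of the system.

Set the numerator to zero: -3s^3 - 12s^2 + 108s + 432 = 0, i.e. -3·(s^3 + 4s^2 - 36s - 144) = 0.
Factoring: (s - 6)(s + 4)(s + 6) = 0.

s = 6, -4, -6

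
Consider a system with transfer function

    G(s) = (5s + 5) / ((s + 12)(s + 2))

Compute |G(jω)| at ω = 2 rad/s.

Substitute s = j2: numerator = 5 + j10, denominator = 20 + j28.
|G(j2)| = |5 + j10| / |20 + j28| = 11.180 / 34.409 ≈ 0.3249.

|G(j2)| ≈ 0.3249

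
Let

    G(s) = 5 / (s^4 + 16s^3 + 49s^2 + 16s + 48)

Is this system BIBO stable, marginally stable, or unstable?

marginally stable

The denominator s^4 + 16s^3 + 49s^2 + 16s + 48 factors as (s^2 + 1)(s + 4)(s + 12), giving poles at s = j, -j, -4, -12.
Since the simple pole(s) at s = ±j lie on the jω-axis with none in the right half-plane, the system is marginally stable.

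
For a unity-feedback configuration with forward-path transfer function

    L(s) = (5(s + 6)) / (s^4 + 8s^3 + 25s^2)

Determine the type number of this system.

The denominator has 2 factors of s at the origin (free integrators), so this is a Type 2 system.

Type 2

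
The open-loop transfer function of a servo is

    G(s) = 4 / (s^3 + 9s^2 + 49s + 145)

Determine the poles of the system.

The poles are the roots of the denominator s^3 + 9s^2 + 49s + 145 = 0.
Trying s = -5: the polynomial evaluates to 0, so (s + 5) is a factor.
Dividing out leaves s^2 + 4s + 29 = 0.
The quadratic formula then gives s = -2 ± 5j.

s = -2 ± 5j, -5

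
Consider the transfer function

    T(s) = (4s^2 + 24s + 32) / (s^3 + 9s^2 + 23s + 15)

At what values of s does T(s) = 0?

s = -4, -2

Set the numerator to zero: 4s^2 + 24s + 32 = 0, i.e. 4·(s^2 + 6s + 8) = 0.
Factoring: (s + 4)(s + 2) = 0.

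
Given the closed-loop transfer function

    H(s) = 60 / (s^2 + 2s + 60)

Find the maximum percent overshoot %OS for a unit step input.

Comparing s^2 + 2s + 60 to s^2 + 2ζωₙs + ωₙ²: ωₙ = √60 ≈ 7.746 rad/s and ζ = 2/(2·√60) ≈ 0.1291.
%OS = 100·exp(−πζ/√(1−ζ²)) = 100·exp(−π·0.1291/√(1−0.1291²)) ≈ 66.4%.

%OS ≈ 66.4%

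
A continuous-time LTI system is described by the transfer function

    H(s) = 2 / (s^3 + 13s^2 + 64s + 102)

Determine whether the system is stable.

The denominator s^3 + 13s^2 + 64s + 102 factors as (s^2 + 10s + 34)(s + 3), giving poles at s = -5 + 3j, -5 - 3j, -3.
Since all poles lie strictly in the left half-plane, the system is stable.

stable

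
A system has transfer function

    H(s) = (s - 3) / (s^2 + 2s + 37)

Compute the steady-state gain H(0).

Set s = 0: H(0) = (-3) / (37) = -3/37.

H(0) = -3/37 ≈ -0.08108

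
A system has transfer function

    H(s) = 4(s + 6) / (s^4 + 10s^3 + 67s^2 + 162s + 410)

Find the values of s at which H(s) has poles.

s = -1 + 3j, -1 - 3j, -4 + 5j, -4 - 5j

The poles are the roots of the denominator s^4 + 10s^3 + 67s^2 + 162s + 410 = 0.
No real roots exist; factor into two real quadratics: (s^2 + 2s + 10)(s^2 + 8s + 41) = 0.
Each quadratic gives a conjugate pair via the quadratic formula.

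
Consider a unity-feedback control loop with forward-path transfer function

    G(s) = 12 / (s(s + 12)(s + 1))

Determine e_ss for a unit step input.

G(s) has one pole at the origin.
This is a Type 1 system; for a step input the steady-state error is zero.

e_ss = 0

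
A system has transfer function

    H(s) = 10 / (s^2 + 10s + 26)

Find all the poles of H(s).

The poles are the roots of the denominator s^2 + 10s + 26 = 0.
Using the quadratic formula: s = (-10 ± √(-4))/2 = -5 ± 1j.

s = -5 + j, -5 - j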